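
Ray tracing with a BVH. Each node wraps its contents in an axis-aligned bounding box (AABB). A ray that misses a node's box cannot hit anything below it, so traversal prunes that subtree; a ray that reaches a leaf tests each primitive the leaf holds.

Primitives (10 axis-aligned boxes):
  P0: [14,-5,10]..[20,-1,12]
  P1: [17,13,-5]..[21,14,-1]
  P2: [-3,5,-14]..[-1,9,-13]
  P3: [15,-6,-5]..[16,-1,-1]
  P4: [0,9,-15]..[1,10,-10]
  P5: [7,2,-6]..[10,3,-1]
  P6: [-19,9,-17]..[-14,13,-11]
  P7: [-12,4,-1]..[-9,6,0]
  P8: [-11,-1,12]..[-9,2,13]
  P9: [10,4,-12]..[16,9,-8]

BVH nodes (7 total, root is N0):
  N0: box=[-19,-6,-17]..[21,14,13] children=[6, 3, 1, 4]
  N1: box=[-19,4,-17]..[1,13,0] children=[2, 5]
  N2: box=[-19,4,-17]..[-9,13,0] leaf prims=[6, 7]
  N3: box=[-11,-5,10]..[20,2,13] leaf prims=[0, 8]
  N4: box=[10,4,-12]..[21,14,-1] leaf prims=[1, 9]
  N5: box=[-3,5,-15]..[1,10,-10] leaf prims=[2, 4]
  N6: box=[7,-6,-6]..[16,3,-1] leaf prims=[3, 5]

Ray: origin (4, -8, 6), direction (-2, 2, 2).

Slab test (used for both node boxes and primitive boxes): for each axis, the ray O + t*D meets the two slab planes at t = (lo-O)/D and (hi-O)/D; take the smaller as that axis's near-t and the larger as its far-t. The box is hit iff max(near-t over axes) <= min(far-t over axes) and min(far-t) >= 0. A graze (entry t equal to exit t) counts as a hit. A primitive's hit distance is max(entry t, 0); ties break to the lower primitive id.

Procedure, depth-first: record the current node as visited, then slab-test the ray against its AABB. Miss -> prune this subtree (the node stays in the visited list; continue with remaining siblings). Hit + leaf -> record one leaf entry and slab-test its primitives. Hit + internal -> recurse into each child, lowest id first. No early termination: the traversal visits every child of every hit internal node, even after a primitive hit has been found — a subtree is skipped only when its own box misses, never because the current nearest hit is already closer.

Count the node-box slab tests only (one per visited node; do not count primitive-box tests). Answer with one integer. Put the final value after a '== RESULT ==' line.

Traverse from the root:
N0 x:[-17/2,23/2] y:[1,11] z:[-23/2,7/2] -> hit [1,7/2], descend [1, 3, 4, 6]
  N1 x:[3/2,23/2] y:[6,21/2] z:[-23/2,-3] -> miss, prune
  N3 x:[-8,15/2] y:[3/2,5] z:[2,7/2] -> hit [2,7/2] leaf, test {P0(miss), P8(miss)}
  N4 x:[-17/2,-3] y:[6,11] z:[-9,-7/2] -> miss, prune
  N6 x:[-6,-3/2] y:[1,11/2] z:[-6,-7/2] -> miss, prune

Visited [0, 1, 3, 4, 6]. Tests: 5 box, 1 leaf. Nearest: miss.

== RESULT ==
5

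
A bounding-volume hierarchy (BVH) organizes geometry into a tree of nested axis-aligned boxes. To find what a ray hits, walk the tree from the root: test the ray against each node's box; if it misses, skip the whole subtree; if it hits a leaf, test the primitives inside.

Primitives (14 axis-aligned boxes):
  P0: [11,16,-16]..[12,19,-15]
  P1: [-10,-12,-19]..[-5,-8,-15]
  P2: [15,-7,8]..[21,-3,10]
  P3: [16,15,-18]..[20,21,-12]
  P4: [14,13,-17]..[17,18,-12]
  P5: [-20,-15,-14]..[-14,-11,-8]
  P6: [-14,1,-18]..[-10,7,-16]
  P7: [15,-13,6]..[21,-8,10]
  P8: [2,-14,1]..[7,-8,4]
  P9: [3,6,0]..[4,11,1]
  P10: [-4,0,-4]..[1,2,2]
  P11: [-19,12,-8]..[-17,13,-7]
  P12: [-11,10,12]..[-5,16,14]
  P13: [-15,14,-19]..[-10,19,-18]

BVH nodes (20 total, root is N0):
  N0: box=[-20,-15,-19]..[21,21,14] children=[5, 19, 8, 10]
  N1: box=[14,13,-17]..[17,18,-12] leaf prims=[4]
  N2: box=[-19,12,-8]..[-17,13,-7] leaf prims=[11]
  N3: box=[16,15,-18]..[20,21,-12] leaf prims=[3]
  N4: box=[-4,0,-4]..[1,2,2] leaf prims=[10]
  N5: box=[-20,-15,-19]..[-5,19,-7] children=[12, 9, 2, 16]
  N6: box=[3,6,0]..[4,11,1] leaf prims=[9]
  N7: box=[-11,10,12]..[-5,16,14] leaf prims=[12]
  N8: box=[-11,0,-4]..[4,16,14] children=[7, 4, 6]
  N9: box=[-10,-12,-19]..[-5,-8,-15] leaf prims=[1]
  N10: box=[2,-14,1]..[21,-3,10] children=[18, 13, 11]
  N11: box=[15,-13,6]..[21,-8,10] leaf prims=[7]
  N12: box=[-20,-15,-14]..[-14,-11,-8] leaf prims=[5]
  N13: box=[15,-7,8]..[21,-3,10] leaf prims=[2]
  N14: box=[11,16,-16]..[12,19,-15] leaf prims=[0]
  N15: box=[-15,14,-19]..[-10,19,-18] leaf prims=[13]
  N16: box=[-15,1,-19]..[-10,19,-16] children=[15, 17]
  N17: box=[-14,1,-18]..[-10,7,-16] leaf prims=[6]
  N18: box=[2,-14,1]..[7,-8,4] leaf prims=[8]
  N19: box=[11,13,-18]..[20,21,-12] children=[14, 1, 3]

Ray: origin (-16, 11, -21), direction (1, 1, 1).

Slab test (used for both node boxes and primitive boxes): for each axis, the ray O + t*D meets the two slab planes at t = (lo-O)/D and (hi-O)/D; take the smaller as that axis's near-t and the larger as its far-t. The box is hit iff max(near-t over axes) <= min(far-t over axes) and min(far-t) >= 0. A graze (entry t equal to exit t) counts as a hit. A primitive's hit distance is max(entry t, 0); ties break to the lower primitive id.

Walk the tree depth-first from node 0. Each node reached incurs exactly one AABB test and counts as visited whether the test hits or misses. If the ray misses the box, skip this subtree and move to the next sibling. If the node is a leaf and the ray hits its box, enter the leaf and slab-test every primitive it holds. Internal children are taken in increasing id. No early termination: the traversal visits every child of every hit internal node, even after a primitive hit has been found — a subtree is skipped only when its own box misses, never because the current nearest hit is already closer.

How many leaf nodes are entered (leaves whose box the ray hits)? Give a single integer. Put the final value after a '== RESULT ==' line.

Walk:
N0 x:[-4,37] y:[-26,10] z:[2,35] -> hit [2,10], descend [5, 8, 10, 19]
  N5 x:[-4,11] y:[-26,8] z:[2,14] -> hit [2,8], descend [2, 9, 12, 16]
    N2 x:[-3,-1] y:[1,2] z:[13,14] -> miss, prune
    N9 x:[6,11] y:[-23,-19] z:[2,6] -> miss, prune
    N12 x:[-4,2] y:[-26,-22] z:[7,13] -> miss, prune
    N16 x:[1,6] y:[-10,8] z:[2,5] -> hit [2,5], descend [15, 17]
      N15 x:[1,6] y:[3,8] z:[2,3] -> hit [3,3] leaf, test {P13@t=3}
      N17 x:[2,6] y:[-10,-4] z:[3,5] -> miss, prune
  N8 x:[5,20] y:[-11,5] z:[17,35] -> miss, prune
  N10 x:[18,37] y:[-25,-14] z:[22,31] -> miss, prune
  N19 x:[27,36] y:[2,10] z:[3,9] -> miss, prune

11 AABB tests over nodes [0, 5, 2, 9, 12, 16, 15, 17, 8, 10, 19]; 1 leaf entered; closest P13.

== RESULT ==
1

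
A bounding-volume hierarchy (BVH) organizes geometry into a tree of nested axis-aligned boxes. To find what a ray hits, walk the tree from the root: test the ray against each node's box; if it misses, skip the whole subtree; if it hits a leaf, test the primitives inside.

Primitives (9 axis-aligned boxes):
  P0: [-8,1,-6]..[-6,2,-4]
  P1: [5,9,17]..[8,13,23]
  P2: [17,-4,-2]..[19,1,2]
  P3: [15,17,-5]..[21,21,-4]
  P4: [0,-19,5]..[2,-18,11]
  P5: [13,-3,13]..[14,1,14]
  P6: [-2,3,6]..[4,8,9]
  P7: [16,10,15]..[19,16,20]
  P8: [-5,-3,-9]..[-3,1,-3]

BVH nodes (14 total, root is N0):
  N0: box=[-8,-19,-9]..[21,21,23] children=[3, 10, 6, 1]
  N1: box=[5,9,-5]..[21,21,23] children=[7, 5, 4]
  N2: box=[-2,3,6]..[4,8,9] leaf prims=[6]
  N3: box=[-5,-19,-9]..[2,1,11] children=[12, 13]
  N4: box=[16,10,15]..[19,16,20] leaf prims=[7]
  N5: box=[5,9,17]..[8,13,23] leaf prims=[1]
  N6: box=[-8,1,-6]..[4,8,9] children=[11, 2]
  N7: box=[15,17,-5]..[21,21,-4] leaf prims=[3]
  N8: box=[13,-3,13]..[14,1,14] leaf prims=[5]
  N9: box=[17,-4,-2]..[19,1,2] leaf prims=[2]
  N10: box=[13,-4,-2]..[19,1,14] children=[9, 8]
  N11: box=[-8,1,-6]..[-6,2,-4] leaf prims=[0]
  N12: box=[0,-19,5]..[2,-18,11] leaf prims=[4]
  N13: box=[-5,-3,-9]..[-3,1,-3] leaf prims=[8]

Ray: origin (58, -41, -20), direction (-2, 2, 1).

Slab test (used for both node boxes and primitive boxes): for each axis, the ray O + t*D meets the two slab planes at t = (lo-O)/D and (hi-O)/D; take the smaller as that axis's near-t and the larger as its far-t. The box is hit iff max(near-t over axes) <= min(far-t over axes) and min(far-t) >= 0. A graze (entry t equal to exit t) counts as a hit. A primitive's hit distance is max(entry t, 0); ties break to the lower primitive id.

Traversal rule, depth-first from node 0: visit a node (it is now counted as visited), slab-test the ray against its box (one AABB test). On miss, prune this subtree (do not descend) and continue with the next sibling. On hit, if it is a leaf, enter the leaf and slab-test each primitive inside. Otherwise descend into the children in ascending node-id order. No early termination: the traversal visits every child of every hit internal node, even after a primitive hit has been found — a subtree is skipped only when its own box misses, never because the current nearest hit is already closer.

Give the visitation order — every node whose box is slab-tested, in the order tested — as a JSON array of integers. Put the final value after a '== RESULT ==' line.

Walk:
N0 x:[37/2,33] y:[11,31] z:[11,43] -> hit [37/2,31], descend [1, 3, 6, 10]
  N1 x:[37/2,53/2] y:[25,31] z:[15,43] -> hit [25,53/2], descend [4, 5, 7]
    N4 x:[39/2,21] y:[51/2,57/2] z:[35,40] -> miss, prune
    N5 x:[25,53/2] y:[25,27] z:[37,43] -> miss, prune
    N7 x:[37/2,43/2] y:[29,31] z:[15,16] -> miss, prune
  N3 x:[28,63/2] y:[11,21] z:[11,31] -> miss, prune
  N6 x:[27,33] y:[21,49/2] z:[14,29] -> miss, prune
  N10 x:[39/2,45/2] y:[37/2,21] z:[18,34] -> hit [39/2,21], descend [8, 9]
    N8 x:[22,45/2] y:[19,21] z:[33,34] -> miss, prune
    N9 x:[39/2,41/2] y:[37/2,21] z:[18,22] -> hit [39/2,41/2] leaf, test {P2@t=39/2}

10 AABB tests over nodes [0, 1, 4, 5, 7, 3, 6, 10, 8, 9]; 1 leaf entered; closest P2.

== RESULT ==
[0, 1, 4, 5, 7, 3, 6, 10, 8, 9]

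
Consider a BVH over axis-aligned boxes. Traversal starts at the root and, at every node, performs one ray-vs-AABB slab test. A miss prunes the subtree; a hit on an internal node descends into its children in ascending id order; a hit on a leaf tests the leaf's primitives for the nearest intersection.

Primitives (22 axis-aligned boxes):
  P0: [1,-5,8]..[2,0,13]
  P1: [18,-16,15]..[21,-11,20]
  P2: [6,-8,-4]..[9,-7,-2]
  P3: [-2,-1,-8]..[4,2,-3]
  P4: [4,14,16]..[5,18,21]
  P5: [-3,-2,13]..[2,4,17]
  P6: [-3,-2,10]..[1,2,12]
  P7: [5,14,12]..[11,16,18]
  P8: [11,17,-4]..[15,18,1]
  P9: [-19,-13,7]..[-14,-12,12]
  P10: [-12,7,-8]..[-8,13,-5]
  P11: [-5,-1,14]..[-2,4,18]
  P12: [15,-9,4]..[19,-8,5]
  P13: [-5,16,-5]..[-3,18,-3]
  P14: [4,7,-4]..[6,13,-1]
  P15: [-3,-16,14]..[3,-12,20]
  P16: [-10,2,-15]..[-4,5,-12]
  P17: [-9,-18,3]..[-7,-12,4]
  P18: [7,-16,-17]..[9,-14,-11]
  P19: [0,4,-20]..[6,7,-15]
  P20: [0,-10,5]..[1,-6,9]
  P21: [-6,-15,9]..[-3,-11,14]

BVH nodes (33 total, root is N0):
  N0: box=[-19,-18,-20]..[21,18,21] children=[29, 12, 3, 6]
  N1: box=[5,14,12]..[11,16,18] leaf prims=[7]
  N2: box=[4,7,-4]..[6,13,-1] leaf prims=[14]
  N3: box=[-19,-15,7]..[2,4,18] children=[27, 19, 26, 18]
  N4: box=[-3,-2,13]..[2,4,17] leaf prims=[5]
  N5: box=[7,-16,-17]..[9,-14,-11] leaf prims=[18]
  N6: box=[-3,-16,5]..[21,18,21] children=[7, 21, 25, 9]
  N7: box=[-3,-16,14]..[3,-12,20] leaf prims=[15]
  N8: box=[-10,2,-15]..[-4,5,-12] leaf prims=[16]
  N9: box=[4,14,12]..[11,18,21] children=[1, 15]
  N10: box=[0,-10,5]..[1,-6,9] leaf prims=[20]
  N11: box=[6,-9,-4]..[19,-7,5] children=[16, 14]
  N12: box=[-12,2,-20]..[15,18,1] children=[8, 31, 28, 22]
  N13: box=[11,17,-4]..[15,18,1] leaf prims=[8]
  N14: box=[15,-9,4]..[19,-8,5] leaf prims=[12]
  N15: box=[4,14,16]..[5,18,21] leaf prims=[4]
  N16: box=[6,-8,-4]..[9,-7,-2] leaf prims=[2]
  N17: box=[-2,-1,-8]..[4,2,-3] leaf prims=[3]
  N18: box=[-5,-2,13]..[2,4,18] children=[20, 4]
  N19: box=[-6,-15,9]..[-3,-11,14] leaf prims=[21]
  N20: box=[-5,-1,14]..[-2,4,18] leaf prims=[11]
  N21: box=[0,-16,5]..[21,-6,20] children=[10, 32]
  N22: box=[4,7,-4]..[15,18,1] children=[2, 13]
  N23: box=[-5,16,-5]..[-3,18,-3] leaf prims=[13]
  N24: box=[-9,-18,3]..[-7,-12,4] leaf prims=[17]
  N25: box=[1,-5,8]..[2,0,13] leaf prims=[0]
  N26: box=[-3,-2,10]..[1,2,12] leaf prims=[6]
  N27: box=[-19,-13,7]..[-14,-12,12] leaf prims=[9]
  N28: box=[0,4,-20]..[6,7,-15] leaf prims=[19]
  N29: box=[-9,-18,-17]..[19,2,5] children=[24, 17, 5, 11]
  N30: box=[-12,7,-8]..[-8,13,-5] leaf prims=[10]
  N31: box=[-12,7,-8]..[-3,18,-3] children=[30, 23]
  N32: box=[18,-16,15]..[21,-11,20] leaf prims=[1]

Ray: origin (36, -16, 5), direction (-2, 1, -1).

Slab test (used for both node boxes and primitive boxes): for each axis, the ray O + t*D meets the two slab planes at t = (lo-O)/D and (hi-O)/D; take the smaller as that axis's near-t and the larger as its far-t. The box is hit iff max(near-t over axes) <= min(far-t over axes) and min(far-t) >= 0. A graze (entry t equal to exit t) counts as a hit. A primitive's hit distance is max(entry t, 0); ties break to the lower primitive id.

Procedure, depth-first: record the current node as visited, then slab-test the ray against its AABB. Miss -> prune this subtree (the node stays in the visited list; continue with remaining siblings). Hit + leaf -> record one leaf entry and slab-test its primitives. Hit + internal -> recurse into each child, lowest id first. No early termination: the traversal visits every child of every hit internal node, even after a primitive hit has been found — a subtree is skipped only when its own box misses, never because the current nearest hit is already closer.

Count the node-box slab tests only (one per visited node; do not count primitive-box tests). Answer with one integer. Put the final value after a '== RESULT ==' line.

Trace the traversal:
N0 x:[15/2,55/2] y:[-2,34] z:[-16,25] -> hit [15/2,25], descend [3, 6, 12, 29]
  N3 x:[17,55/2] y:[1,20] z:[-13,-2] -> miss, prune
  N6 x:[15/2,39/2] y:[0,34] z:[-16,0] -> miss, prune
  N12 x:[21/2,24] y:[18,34] z:[4,25] -> hit [18,24], descend [8, 22, 28, 31]
    N8 x:[20,23] y:[18,21] z:[17,20] -> hit [20,20] leaf, test {P16@t=20}
    N22 x:[21/2,16] y:[23,34] z:[4,9] -> miss, prune
    N28 x:[15,18] y:[20,23] z:[20,25] -> miss, prune
    N31 x:[39/2,24] y:[23,34] z:[8,13] -> miss, prune
  N29 x:[17/2,45/2] y:[-2,18] z:[0,22] -> hit [17/2,18], descend [5, 11, 17, 24]
    N5 x:[27/2,29/2] y:[0,2] z:[16,22] -> miss, prune
    N11 x:[17/2,15] y:[7,9] z:[0,9] -> hit [17/2,9], descend [14, 16]
      N14 x:[17/2,21/2] y:[7,8] z:[0,1] -> miss, prune
      N16 x:[27/2,15] y:[8,9] z:[7,9] -> miss, prune
    N17 x:[16,19] y:[15,18] z:[8,13] -> miss, prune
    N24 x:[43/2,45/2] y:[-2,4] z:[1,2] -> miss, prune

Summary -> nodes [0, 3, 6, 12, 8, 22, 28, 31, 29, 5, 11, 14, 16, 17, 24]; box-tests=15; leaf-entries=1; first=P16

== RESULT ==
15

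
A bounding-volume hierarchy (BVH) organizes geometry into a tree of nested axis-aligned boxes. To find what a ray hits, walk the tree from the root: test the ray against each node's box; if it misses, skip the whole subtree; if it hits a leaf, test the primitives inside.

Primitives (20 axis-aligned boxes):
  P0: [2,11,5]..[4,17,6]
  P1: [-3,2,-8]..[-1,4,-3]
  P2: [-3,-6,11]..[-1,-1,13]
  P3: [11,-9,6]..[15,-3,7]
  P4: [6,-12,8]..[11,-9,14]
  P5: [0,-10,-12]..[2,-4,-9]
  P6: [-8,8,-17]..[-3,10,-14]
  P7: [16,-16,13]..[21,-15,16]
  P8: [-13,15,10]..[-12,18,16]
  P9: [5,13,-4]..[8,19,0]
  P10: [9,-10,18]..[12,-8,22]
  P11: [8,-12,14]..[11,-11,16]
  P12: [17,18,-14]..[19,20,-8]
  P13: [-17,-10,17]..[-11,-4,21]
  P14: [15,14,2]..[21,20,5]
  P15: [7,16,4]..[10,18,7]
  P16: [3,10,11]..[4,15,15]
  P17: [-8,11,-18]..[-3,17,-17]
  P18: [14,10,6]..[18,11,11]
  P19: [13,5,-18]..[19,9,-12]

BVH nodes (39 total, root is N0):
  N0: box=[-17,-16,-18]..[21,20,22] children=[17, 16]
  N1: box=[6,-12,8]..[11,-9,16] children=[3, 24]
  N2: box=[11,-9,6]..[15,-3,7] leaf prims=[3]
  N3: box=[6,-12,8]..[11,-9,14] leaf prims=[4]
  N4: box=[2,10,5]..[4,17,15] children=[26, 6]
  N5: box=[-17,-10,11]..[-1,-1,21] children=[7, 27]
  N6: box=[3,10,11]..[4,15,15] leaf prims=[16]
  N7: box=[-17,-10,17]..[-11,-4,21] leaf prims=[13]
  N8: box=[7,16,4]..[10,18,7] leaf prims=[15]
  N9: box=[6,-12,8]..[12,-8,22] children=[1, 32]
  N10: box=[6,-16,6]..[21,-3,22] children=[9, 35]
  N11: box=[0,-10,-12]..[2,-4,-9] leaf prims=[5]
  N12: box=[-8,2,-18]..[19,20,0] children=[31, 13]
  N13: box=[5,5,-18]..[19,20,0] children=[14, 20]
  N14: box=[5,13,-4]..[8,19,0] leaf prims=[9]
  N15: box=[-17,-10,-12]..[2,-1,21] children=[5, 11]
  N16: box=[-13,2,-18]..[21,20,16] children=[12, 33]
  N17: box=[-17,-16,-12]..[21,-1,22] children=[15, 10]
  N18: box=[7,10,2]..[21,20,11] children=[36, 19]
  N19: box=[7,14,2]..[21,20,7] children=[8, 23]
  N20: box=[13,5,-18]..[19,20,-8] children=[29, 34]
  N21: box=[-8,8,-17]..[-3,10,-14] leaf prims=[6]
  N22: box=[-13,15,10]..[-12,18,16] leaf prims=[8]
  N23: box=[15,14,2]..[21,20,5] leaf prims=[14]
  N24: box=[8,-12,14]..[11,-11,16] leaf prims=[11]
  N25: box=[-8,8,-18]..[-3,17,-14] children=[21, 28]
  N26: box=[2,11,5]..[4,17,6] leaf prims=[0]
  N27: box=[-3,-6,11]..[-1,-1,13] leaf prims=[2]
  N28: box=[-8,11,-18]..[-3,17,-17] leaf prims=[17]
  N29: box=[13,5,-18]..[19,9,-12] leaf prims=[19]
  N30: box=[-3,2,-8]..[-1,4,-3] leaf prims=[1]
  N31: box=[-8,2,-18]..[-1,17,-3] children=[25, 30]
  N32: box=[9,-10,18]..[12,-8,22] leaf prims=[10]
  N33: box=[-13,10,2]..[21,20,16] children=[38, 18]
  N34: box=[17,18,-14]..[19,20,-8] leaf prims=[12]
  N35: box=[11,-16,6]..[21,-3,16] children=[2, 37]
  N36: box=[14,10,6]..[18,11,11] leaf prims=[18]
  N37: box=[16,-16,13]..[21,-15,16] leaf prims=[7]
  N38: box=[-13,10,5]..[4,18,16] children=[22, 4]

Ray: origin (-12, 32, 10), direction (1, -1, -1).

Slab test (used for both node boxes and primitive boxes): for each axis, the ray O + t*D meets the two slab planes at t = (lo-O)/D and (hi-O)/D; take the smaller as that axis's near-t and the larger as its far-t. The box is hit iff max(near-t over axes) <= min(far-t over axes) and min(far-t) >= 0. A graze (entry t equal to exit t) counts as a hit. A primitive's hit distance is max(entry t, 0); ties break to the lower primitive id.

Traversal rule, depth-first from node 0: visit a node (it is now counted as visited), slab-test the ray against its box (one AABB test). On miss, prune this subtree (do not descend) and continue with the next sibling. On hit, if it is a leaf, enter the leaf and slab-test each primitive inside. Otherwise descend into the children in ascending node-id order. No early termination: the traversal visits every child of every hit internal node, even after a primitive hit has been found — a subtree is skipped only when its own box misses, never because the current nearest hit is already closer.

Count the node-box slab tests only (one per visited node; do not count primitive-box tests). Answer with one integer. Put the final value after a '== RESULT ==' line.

Walk:
N0 x:[-5,33] y:[12,48] z:[-12,28] -> hit [12,28], descend [16, 17]
  N16 x:[-1,33] y:[12,30] z:[-6,28] -> hit [12,28], descend [12, 33]
    N12 x:[4,31] y:[12,30] z:[10,28] -> hit [12,28], descend [13, 31]
      N13 x:[17,31] y:[12,27] z:[10,28] -> hit [17,27], descend [14, 20]
        N14 x:[17,20] y:[13,19] z:[10,14] -> miss, prune
        N20 x:[25,31] y:[12,27] z:[18,28] -> hit [25,27], descend [29, 34]
          N29 x:[25,31] y:[23,27] z:[22,28] -> hit [25,27] leaf, test {P19@t=25}
          N34 x:[29,31] y:[12,14] z:[18,24] -> miss, prune
      N31 x:[4,11] y:[15,30] z:[13,28] -> miss, prune
    N33 x:[-1,33] y:[12,22] z:[-6,8] -> miss, prune
  N17 x:[-5,33] y:[33,48] z:[-12,22] -> miss, prune

order=[0, 16, 12, 13, 14, 20, 29, 34, 31, 33, 17]  |boxes|=11  |leaves|=1  hit=P19

== RESULT ==
11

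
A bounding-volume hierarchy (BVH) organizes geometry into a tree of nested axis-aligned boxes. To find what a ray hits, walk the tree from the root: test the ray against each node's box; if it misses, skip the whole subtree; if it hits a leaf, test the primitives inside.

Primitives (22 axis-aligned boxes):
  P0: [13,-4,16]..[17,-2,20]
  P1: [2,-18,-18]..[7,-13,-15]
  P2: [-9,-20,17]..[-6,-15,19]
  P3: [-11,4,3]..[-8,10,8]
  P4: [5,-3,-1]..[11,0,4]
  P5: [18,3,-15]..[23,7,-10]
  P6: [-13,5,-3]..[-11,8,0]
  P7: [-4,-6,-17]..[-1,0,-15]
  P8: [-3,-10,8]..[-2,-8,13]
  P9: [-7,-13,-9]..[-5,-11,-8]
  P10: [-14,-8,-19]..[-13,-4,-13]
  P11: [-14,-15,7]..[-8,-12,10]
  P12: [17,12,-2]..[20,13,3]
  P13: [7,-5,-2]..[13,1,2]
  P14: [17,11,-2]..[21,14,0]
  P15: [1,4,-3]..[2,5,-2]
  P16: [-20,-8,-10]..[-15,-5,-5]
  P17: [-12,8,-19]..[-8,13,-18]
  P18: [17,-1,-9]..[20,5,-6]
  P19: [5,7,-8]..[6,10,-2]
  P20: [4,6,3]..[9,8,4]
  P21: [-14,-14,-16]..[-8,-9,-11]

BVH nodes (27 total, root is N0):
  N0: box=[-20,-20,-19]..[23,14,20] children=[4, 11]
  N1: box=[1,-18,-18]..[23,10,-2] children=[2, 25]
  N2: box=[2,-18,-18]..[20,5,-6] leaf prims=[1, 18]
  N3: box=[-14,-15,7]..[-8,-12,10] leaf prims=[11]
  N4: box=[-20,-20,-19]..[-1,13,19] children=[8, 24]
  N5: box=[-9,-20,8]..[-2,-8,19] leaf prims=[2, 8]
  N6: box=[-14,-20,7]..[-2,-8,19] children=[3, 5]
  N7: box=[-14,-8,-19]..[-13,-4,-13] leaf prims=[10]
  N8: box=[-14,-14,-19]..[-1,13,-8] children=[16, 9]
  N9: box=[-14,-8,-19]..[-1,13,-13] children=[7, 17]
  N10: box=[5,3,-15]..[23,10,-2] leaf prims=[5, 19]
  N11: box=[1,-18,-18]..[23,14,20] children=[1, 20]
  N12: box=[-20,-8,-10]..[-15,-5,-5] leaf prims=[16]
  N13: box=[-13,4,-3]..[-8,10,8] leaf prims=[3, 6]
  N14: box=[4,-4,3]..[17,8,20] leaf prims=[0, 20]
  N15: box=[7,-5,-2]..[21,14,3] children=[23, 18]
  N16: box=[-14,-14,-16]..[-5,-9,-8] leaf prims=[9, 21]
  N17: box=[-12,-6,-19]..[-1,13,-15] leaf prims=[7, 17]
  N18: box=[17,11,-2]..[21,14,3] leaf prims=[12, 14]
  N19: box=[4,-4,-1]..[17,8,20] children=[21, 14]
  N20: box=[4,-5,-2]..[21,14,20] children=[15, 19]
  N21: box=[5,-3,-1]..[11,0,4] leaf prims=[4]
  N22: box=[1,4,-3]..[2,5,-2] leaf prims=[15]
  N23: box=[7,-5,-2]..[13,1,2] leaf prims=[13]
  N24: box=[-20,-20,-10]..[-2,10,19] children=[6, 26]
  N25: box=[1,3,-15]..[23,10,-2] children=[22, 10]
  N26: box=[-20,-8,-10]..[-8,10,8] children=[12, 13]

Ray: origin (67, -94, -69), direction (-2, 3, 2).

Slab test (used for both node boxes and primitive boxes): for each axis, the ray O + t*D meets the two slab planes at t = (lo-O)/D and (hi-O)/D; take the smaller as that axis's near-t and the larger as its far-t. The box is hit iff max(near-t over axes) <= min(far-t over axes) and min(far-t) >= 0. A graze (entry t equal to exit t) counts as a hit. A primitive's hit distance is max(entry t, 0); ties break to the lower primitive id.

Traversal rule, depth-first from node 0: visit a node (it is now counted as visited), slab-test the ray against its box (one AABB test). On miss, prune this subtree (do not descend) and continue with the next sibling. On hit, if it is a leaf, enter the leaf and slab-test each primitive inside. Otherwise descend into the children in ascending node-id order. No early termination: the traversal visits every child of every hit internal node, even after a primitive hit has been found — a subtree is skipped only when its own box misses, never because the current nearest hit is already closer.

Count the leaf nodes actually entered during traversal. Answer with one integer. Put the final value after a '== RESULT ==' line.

Traverse from the root:
N0 x:[22,87/2] y:[74/3,36] z:[25,89/2] -> hit [25,36], descend [4, 11]
  N4 x:[34,87/2] y:[74/3,107/3] z:[25,44] -> hit [34,107/3], descend [8, 24]
    N8 x:[34,81/2] y:[80/3,107/3] z:[25,61/2] -> miss, prune
    N24 x:[69/2,87/2] y:[74/3,104/3] z:[59/2,44] -> hit [69/2,104/3], descend [6, 26]
      N6 x:[69/2,81/2] y:[74/3,86/3] z:[38,44] -> miss, prune
      N26 x:[75/2,87/2] y:[86/3,104/3] z:[59/2,77/2] -> miss, prune
  N11 x:[22,33] y:[76/3,36] z:[51/2,89/2] -> hit [51/2,33], descend [1, 20]
    N1 x:[22,33] y:[76/3,104/3] z:[51/2,67/2] -> hit [51/2,33], descend [2, 25]
      N2 x:[47/2,65/2] y:[76/3,33] z:[51/2,63/2] -> hit [51/2,63/2] leaf, test {P1(miss), P18(miss)}
      N25 x:[22,33] y:[97/3,104/3] z:[27,67/2] -> hit [97/3,33], descend [10, 22]
        N10 x:[22,31] y:[97/3,104/3] z:[27,67/2] -> miss, prune
        N22 x:[65/2,33] y:[98/3,33] z:[33,67/2] -> hit [33,33] leaf, test {P15@t=33}
    N20 x:[23,63/2] y:[89/3,36] z:[67/2,89/2] -> miss, prune

13 AABB tests over nodes [0, 4, 8, 24, 6, 26, 11, 1, 2, 25, 10, 22, 20]; 2 leaves entered; closest P15.

== RESULT ==
2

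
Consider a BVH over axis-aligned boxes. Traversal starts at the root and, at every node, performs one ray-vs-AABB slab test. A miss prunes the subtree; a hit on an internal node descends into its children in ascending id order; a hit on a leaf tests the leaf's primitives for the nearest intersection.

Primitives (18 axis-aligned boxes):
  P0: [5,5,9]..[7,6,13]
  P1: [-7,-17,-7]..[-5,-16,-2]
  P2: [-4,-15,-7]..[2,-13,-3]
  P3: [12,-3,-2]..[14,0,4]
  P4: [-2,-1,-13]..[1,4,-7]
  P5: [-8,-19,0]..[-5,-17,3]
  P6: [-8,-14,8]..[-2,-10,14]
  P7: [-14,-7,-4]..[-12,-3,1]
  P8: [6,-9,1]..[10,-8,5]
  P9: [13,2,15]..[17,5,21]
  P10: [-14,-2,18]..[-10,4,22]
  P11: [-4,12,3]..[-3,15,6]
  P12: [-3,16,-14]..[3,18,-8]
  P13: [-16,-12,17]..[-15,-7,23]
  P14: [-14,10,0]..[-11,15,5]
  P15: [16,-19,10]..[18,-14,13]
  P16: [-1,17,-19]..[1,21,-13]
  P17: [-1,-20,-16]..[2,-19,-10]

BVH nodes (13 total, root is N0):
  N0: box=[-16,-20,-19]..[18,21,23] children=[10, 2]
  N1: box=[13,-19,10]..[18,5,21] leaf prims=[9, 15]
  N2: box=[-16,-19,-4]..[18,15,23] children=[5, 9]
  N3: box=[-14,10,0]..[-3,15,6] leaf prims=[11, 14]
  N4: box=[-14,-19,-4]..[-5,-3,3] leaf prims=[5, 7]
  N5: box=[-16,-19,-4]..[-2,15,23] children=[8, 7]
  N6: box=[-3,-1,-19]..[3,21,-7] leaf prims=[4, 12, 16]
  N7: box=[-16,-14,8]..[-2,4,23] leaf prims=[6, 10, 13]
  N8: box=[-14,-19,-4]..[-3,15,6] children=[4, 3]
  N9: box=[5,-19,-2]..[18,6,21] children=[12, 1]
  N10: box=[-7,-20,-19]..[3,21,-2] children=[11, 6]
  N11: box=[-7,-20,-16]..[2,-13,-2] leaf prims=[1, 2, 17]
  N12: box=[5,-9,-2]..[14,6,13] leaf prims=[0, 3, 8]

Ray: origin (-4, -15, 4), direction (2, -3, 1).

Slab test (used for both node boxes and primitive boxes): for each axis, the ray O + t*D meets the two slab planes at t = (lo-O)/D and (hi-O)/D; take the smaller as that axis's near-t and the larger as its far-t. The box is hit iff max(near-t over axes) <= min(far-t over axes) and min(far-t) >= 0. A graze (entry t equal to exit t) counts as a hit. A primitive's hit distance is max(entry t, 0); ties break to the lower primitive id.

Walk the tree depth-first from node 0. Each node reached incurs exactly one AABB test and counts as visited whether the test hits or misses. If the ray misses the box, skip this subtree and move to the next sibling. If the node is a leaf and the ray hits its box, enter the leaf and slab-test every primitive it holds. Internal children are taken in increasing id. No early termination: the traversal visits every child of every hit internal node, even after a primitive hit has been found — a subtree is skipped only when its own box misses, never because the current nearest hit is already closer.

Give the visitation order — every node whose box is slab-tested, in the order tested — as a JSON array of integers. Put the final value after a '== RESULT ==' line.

Trace the traversal:
N0 x:[-6,11] y:[-12,5/3] z:[-23,19] -> hit [-6,5/3], descend [2, 10]
  N2 x:[-6,11] y:[-10,4/3] z:[-8,19] -> hit [-6,4/3], descend [5, 9]
    N5 x:[-6,1] y:[-10,4/3] z:[-8,19] -> hit [-6,1], descend [7, 8]
      N7 x:[-6,1] y:[-19/3,-1/3] z:[4,19] -> miss, prune
      N8 x:[-5,1/2] y:[-10,4/3] z:[-8,2] -> hit [-5,1/2], descend [3, 4]
        N3 x:[-5,1/2] y:[-10,-25/3] z:[-4,2] -> miss, prune
        N4 x:[-5,-1/2] y:[-4,4/3] z:[-8,-1] -> miss, prune
    N9 x:[9/2,11] y:[-7,4/3] z:[-6,17] -> miss, prune
  N10 x:[-3/2,7/2] y:[-12,5/3] z:[-23,-6] -> miss, prune

9 AABB tests over nodes [0, 2, 5, 7, 8, 3, 4, 9, 10]; 0 leaves entered; closest miss.

== RESULT ==
[0, 2, 5, 7, 8, 3, 4, 9, 10]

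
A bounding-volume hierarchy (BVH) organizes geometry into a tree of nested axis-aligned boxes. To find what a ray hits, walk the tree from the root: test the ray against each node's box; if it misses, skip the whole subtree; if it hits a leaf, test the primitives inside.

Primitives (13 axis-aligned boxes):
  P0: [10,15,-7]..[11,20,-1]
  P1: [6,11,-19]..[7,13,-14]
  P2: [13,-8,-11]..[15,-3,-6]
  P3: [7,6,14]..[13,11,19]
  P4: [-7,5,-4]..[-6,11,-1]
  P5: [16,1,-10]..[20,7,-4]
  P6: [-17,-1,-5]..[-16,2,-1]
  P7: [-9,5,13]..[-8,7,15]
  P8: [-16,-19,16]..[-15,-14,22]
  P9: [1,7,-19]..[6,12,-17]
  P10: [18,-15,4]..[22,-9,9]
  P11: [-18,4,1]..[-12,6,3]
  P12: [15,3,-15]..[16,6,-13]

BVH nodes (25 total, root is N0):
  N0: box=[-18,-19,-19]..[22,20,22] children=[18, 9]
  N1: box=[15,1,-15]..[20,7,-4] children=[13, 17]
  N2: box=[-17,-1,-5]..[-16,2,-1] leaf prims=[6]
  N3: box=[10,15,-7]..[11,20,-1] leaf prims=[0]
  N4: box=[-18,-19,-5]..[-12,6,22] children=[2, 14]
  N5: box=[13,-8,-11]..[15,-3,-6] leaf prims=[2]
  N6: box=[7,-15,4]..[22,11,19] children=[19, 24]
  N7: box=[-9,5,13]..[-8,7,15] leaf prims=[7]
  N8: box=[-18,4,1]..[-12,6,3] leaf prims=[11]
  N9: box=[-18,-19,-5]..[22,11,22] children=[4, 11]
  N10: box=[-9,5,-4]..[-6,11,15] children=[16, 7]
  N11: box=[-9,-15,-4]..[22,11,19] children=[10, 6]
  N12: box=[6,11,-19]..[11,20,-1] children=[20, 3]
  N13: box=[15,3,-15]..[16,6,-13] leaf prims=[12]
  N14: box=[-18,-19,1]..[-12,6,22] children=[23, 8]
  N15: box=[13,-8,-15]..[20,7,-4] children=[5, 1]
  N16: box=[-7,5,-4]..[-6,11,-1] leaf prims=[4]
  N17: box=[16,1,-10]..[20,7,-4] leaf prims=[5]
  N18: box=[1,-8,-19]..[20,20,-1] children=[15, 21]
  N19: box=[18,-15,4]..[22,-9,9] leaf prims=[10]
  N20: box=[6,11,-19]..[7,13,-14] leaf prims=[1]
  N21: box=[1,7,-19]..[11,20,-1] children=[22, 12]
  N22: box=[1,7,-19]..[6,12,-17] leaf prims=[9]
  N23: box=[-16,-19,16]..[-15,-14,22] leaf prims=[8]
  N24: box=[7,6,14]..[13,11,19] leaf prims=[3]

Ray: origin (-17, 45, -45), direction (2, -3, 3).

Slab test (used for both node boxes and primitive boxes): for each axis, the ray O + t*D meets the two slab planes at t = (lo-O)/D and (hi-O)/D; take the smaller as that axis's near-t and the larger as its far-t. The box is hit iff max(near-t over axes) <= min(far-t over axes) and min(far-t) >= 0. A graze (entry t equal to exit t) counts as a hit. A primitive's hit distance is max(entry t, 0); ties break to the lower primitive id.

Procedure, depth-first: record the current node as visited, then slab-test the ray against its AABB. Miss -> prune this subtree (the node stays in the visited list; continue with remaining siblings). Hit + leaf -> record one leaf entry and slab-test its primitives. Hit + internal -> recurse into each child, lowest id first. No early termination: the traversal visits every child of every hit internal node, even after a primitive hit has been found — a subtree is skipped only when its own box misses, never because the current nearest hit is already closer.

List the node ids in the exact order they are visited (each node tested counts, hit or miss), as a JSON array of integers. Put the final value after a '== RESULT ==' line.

Traverse from the root:
N0 x:[-1/2,39/2] y:[25/3,64/3] z:[26/3,67/3] -> hit [26/3,39/2], descend [9, 18]
  N9 x:[-1/2,39/2] y:[34/3,64/3] z:[40/3,67/3] -> hit [40/3,39/2], descend [4, 11]
    N4 x:[-1/2,5/2] y:[13,64/3] z:[40/3,67/3] -> miss, prune
    N11 x:[4,39/2] y:[34/3,20] z:[41/3,64/3] -> hit [41/3,39/2], descend [6, 10]
      N6 x:[12,39/2] y:[34/3,20] z:[49/3,64/3] -> hit [49/3,39/2], descend [19, 24]
        N19 x:[35/2,39/2] y:[18,20] z:[49/3,18] -> hit [18,18] leaf, test {P10@t=18}
        N24 x:[12,15] y:[34/3,13] z:[59/3,64/3] -> miss, prune
      N10 x:[4,11/2] y:[34/3,40/3] z:[41/3,20] -> miss, prune
  N18 x:[9,37/2] y:[25/3,53/3] z:[26/3,44/3] -> hit [9,44/3], descend [15, 21]
    N15 x:[15,37/2] y:[38/3,53/3] z:[10,41/3] -> miss, prune
    N21 x:[9,14] y:[25/3,38/3] z:[26/3,44/3] -> hit [9,38/3], descend [12, 22]
      N12 x:[23/2,14] y:[25/3,34/3] z:[26/3,44/3] -> miss, prune
      N22 x:[9,23/2] y:[11,38/3] z:[26/3,28/3] -> miss, prune

13 AABB tests over nodes [0, 9, 4, 11, 6, 19, 24, 10, 18, 15, 21, 12, 22]; 1 leaf entered; closest P10.

== RESULT ==
[0, 9, 4, 11, 6, 19, 24, 10, 18, 15, 21, 12, 22]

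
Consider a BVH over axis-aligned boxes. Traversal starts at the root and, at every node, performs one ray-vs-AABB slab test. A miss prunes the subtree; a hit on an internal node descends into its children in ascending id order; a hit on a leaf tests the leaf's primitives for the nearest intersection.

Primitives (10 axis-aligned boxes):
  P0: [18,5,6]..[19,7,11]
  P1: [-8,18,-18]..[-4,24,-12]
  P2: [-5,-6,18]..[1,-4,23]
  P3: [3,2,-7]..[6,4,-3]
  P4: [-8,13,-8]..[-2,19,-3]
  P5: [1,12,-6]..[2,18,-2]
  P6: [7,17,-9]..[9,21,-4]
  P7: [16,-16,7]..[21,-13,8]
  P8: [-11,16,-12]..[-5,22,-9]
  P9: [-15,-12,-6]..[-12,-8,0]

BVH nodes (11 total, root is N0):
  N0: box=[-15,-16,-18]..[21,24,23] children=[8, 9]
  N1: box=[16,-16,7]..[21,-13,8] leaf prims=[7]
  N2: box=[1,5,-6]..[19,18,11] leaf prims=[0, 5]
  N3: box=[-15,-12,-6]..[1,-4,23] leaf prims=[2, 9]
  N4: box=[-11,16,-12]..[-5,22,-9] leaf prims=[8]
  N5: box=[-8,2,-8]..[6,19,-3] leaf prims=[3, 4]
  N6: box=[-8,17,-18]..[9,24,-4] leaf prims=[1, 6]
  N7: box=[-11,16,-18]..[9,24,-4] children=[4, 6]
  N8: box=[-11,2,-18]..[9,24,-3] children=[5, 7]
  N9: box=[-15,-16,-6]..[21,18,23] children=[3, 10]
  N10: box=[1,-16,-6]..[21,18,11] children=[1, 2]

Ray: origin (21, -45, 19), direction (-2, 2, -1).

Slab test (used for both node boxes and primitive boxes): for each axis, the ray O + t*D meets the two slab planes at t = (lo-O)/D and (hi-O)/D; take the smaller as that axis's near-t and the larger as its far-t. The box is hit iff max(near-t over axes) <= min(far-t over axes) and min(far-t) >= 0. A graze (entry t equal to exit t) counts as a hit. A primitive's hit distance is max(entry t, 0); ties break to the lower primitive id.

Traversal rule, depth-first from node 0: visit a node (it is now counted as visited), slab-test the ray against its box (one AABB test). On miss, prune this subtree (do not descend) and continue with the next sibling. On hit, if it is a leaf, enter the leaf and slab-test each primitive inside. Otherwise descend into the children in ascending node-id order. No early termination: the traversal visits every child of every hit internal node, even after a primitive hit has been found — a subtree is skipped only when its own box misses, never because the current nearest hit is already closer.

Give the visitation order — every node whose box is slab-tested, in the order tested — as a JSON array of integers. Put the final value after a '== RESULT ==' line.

Traverse from the root:
N0 x:[0,18] y:[29/2,69/2] z:[-4,37] -> hit [29/2,18], descend [8, 9]
  N8 x:[6,16] y:[47/2,69/2] z:[22,37] -> miss, prune
  N9 x:[0,18] y:[29/2,63/2] z:[-4,25] -> hit [29/2,18], descend [3, 10]
    N3 x:[10,18] y:[33/2,41/2] z:[-4,25] -> hit [33/2,18] leaf, test {P2(miss), P9(miss)}
    N10 x:[0,10] y:[29/2,63/2] z:[8,25] -> miss, prune

Visited [0, 8, 9, 3, 10]. Tests: 5 box, 1 leaf. Nearest: miss.

== RESULT ==
[0, 8, 9, 3, 10]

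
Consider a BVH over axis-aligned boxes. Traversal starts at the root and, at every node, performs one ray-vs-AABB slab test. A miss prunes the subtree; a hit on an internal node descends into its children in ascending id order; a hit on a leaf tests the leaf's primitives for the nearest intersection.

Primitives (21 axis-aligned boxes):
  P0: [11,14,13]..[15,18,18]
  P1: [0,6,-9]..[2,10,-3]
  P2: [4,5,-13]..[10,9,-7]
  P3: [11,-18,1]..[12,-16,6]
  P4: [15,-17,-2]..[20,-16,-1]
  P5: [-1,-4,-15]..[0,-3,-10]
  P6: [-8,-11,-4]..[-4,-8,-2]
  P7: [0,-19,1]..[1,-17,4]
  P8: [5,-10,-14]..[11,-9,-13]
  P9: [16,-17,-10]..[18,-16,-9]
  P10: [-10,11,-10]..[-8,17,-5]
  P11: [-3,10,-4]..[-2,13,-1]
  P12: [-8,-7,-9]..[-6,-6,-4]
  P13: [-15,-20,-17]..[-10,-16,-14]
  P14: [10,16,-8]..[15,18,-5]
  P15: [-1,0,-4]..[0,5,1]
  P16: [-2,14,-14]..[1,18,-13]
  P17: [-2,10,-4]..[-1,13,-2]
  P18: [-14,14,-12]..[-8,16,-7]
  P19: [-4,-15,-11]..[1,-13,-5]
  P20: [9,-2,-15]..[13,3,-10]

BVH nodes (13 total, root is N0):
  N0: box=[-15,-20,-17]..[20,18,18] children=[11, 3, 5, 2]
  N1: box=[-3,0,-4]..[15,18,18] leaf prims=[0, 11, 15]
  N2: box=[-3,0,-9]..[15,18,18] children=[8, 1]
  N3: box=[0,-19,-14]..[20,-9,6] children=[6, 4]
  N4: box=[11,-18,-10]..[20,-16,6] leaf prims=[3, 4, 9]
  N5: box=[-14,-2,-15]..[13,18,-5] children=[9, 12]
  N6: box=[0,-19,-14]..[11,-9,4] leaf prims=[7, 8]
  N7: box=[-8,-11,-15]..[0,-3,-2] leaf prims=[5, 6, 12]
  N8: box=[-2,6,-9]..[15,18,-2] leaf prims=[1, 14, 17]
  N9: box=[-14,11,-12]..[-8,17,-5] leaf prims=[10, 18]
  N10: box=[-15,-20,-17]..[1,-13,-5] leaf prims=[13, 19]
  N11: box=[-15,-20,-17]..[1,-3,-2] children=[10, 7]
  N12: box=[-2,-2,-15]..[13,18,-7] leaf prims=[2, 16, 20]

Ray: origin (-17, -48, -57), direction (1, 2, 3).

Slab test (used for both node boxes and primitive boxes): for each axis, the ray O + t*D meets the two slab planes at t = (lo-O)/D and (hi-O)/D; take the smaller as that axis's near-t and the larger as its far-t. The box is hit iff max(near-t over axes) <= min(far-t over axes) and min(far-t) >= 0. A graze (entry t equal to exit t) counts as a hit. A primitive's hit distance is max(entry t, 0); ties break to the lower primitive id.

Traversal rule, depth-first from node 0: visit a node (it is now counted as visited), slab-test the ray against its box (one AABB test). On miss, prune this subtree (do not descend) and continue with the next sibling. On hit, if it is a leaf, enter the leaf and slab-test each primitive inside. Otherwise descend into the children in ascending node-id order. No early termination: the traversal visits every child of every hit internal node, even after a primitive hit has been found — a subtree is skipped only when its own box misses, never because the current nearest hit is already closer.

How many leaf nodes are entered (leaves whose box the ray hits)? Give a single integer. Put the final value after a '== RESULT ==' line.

Trace the traversal:
N0 x:[2,37] y:[14,33] z:[40/3,25] -> hit [14,25], descend [2, 3, 5, 11]
  N2 x:[14,32] y:[24,33] z:[16,25] -> hit [24,25], descend [1, 8]
    N1 x:[14,32] y:[24,33] z:[53/3,25] -> hit [24,25] leaf, test {P0(miss), P11(miss), P15(miss)}
    N8 x:[15,32] y:[27,33] z:[16,55/3] -> miss, prune
  N3 x:[17,37] y:[29/2,39/2] z:[43/3,21] -> hit [17,39/2], descend [4, 6]
    N4 x:[28,37] y:[15,16] z:[47/3,21] -> miss, prune
    N6 x:[17,28] y:[29/2,39/2] z:[43/3,61/3] -> hit [17,39/2] leaf, test {P7(miss), P8(miss)}
  N5 x:[3,30] y:[23,33] z:[14,52/3] -> miss, prune
  N11 x:[2,18] y:[14,45/2] z:[40/3,55/3] -> hit [14,18], descend [7, 10]
    N7 x:[9,17] y:[37/2,45/2] z:[14,55/3] -> miss, prune
    N10 x:[2,18] y:[14,35/2] z:[40/3,52/3] -> hit [14,52/3] leaf, test {P13(miss), P19@t=33/2}

Visited [0, 2, 1, 8, 3, 4, 6, 5, 11, 7, 10]. Tests: 11 box, 3 leaf. Nearest: P19.

== RESULT ==
3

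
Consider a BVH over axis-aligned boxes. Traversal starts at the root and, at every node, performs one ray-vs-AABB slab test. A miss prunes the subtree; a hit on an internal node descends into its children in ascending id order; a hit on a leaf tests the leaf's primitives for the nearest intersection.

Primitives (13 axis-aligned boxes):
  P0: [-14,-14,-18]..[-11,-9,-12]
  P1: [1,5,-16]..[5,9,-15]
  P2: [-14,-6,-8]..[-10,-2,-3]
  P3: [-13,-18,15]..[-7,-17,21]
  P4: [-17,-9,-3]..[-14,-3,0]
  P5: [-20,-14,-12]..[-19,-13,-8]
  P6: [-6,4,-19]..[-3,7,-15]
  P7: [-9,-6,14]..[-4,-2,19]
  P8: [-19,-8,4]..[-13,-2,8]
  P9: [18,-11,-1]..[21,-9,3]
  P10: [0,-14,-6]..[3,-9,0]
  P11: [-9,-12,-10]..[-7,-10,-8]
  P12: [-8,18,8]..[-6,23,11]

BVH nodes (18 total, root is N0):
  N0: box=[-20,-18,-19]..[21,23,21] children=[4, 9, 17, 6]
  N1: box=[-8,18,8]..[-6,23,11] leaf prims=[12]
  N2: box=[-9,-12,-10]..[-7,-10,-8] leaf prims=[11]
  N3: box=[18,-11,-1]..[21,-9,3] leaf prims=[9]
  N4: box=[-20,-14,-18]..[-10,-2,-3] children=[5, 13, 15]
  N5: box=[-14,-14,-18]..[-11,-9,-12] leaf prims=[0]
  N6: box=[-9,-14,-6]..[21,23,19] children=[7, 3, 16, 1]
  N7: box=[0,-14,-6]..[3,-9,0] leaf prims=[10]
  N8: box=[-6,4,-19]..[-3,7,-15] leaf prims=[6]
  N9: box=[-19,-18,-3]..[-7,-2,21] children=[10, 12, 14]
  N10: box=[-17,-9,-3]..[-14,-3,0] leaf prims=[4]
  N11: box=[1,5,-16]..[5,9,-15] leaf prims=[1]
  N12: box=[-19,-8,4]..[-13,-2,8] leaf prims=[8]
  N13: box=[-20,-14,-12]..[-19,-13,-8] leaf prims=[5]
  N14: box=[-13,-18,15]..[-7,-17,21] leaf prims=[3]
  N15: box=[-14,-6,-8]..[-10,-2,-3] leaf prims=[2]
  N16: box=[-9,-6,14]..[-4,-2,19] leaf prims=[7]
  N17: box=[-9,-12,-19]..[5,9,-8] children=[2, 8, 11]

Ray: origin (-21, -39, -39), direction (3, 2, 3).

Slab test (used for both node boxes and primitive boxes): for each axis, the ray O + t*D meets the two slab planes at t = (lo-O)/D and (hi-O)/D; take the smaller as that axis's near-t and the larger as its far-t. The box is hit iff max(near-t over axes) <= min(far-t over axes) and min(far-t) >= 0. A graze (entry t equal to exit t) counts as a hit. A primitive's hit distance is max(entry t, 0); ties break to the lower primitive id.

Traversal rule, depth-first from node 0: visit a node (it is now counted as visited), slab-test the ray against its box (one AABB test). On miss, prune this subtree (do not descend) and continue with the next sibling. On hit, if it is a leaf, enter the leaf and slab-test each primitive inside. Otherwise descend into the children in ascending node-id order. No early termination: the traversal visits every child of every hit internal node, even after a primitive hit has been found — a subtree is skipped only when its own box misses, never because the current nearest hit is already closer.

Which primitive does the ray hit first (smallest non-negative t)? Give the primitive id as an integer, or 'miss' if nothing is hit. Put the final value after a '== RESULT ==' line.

Traverse from the root:
N0 x:[1/3,14] y:[21/2,31] z:[20/3,20] -> hit [21/2,14], descend [4, 6, 9, 17]
  N4 x:[1/3,11/3] y:[25/2,37/2] z:[7,12] -> miss, prune
  N6 x:[4,14] y:[25/2,31] z:[11,58/3] -> hit [25/2,14], descend [1, 3, 7, 16]
    N1 x:[13/3,5] y:[57/2,31] z:[47/3,50/3] -> miss, prune
    N3 x:[13,14] y:[14,15] z:[38/3,14] -> hit [14,14] leaf, test {P9@t=14}
    N7 x:[7,8] y:[25/2,15] z:[11,13] -> miss, prune
    N16 x:[4,17/3] y:[33/2,37/2] z:[53/3,58/3] -> miss, prune
  N9 x:[2/3,14/3] y:[21/2,37/2] z:[12,20] -> miss, prune
  N17 x:[4,26/3] y:[27/2,24] z:[20/3,31/3] -> miss, prune

Visited [0, 4, 6, 1, 3, 7, 16, 9, 17]. Tests: 9 box, 1 leaf. Nearest: P9.

== RESULT ==
9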